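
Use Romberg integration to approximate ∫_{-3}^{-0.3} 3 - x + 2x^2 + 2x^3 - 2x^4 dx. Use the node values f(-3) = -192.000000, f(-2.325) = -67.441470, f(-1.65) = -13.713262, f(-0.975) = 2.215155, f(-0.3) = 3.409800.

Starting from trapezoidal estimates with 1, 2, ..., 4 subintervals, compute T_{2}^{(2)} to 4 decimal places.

T_{0}^{(0)} (trapezoid, 1 panel, h=2.7000): -254.596770
T_{1}^{(0)} (trapezoid, 2 panels, h=1.3500): -145.811289
T_{2}^{(0)} (trapezoid, 4 panels, h=0.6750): -116.933407
T_{1}^{(1)} = -145.811289 + (-145.811289 − (-254.596770))/3 = -109.549462
T_{2}^{(1)} = -116.933407 + (-116.933407 − (-145.811289))/3 = -107.307446
T_{2}^{(2)} = -107.307446 + (-107.307446 − (-109.549462))/15 = -107.157978

-107.1580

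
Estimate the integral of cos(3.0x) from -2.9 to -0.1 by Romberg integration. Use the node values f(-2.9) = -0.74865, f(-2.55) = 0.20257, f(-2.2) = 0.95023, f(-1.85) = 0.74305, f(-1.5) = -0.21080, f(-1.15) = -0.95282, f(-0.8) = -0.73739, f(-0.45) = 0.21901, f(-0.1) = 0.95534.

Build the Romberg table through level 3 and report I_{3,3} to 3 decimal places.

I_{0,0} (trapezoid, 1 panel, h=2.8000): 0.28937
I_{1,0} (trapezoid, 2 panels, h=1.4000): -0.15044
I_{2,0} (trapezoid, 4 panels, h=0.7000): 0.07377
I_{3,0} (trapezoid, 8 panels, h=0.3500): 0.11102
I_{1,1} = -0.15044 + (-0.15044 − 0.28937)/3 = -0.29704
I_{2,1} = 0.07377 + (0.07377 − (-0.15044))/3 = 0.14851
I_{3,1} = 0.11102 + (0.11102 − 0.07377)/3 = 0.12344
I_{2,2} = 0.14851 + (0.14851 − (-0.29704))/15 = 0.17821
I_{3,2} = 0.12344 + (0.12344 − 0.14851)/15 = 0.12177
I_{3,3} = 0.12177 + (0.12177 − 0.17821)/63 = 0.12087

0.121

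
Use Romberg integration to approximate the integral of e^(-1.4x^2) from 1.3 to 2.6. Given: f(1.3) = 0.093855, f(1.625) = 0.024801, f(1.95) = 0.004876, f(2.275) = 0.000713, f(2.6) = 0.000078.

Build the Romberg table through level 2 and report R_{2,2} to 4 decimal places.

0.0221

R_{0,0} (trapezoid, 1 panel, h=1.3000): 0.061056
R_{1,0} (trapezoid, 2 panels, h=0.6500): 0.033698
R_{2,0} (trapezoid, 4 panels, h=0.3250): 0.025141
R_{1,1} = 0.033698 + (0.033698 − 0.061056)/3 = 0.024579
R_{2,1} = 0.025141 + (0.025141 − 0.033698)/3 = 0.022289
R_{2,2} = 0.022289 + (0.022289 − 0.024579)/15 = 0.022136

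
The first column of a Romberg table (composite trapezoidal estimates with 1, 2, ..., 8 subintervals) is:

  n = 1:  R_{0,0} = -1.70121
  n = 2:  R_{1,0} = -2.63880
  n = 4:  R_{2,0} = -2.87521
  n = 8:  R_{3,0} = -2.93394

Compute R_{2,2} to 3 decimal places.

-2.954

Richardson extrapolation on the trapezoidal column (denominator 4−1=3):
R_{1,1} = -2.63880 + (-2.63880 − (-1.70121))/3 = -2.95133
R_{2,1} = (4·(-2.87521) − (-2.63880)) / 3 = -2.95401
R_{2,2} = (16·(-2.95401) − (-2.95133)) / 15 = -2.95419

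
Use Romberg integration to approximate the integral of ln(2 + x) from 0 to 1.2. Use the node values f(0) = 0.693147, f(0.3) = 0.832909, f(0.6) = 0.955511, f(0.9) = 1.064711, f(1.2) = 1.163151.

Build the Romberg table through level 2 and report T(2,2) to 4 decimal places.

T(0,0) (trapezoid, 1 panel, h=1.2000): 1.113779
T(1,0) (trapezoid, 2 panels, h=0.6000): 1.130196
T(2,0) (trapezoid, 4 panels, h=0.3000): 1.134384
T(1,1) = 1.130196 + (1.130196 − 1.113779)/3 = 1.135668
T(2,1) = 1.134384 + (1.134384 − 1.130196)/3 = 1.135780
T(2,2) = 1.135780 + (1.135780 − 1.135668)/15 = 1.135787

1.1358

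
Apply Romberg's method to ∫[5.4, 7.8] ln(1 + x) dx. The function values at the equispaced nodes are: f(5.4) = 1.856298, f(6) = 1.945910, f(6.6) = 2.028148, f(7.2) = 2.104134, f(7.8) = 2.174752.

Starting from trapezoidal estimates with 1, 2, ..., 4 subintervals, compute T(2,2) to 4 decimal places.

T(0,0) (trapezoid, 1 panel, h=2.4000): 4.837260
T(1,0) (trapezoid, 2 panels, h=1.2000): 4.852408
T(2,0) (trapezoid, 4 panels, h=0.6000): 4.856230
T(1,1) = 4.852408 + (4.852408 − 4.837260)/3 = 4.857457
T(2,1) = 4.856230 + (4.856230 − 4.852408)/3 = 4.857504
T(2,2) = 4.857504 + (4.857504 − 4.857457)/15 = 4.857507

4.8575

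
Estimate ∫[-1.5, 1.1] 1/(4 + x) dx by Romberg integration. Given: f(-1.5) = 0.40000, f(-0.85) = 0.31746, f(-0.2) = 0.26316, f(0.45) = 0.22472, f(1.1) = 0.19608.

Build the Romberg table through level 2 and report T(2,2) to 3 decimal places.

T(0,0) (trapezoid, 1 panel, h=2.6000): 0.77490
T(1,0) (trapezoid, 2 panels, h=1.3000): 0.72956
T(2,0) (trapezoid, 4 panels, h=0.6500): 0.71720
T(1,1) = 0.72956 + (0.72956 − 0.77490)/3 = 0.71445
T(2,1) = 0.71720 + (0.71720 − 0.72956)/3 = 0.71308
T(2,2) = 0.71308 + (0.71308 − 0.71445)/15 = 0.71299

0.713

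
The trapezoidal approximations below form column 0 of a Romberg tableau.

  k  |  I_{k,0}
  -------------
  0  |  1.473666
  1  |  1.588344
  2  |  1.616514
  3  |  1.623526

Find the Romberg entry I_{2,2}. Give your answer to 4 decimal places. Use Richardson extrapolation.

1.6259

I_{1,1} = (4·1.588344 − 1.473666) / 3 = 1.626570
I_{2,1} = (4·1.616514 − 1.588344) / 3 = 1.625904
I_{2,2} = (16·1.625904 − 1.626570) / 15 = 1.625860
(Column j=1 coincides with Simpson's rule on the same nodes.)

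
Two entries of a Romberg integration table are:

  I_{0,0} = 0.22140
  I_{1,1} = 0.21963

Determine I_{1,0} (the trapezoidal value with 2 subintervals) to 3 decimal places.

0.220

From I_{1,1} = (4·I_{1,0} − I_{0,0})/3, solve for I_{1,0}:
4·I_{1,0} = 3·0.21963 + 0.22140 = 0.88029
I_{1,0} = 0.22007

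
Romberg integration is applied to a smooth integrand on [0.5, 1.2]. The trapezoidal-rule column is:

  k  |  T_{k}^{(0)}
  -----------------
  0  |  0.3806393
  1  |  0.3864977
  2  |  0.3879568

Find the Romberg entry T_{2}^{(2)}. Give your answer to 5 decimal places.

Richardson extrapolation on the trapezoidal column (denominator 4−1=3):
T_{1}^{(1)} = 0.3864977 + (0.3864977 − 0.3806393)/3 = 0.3884505
T_{2}^{(1)} = 0.3879568 + (0.3879568 − 0.3864977)/3 = 0.3884432
T_{2}^{(2)} = (16·0.3884432 − 0.3884505) / 15 = 0.3884427
(Column j=1 coincides with Simpson's rule on the same nodes.)

0.38844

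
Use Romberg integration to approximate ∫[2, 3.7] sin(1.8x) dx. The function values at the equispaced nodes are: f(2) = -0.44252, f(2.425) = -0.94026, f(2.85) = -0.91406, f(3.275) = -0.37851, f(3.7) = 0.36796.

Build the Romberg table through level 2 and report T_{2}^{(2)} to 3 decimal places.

T_{0}^{(0)} (trapezoid, 1 panel, h=1.7000): -0.06338
T_{1}^{(0)} (trapezoid, 2 panels, h=0.8500): -0.80864
T_{2}^{(0)} (trapezoid, 4 panels, h=0.4250): -0.96480
T_{1}^{(1)} = -0.80864 + (-0.80864 − (-0.06338))/3 = -1.05706
T_{2}^{(1)} = -0.96480 + (-0.96480 − (-0.80864))/3 = -1.01685
T_{2}^{(2)} = -1.01685 + (-1.01685 − (-1.05706))/15 = -1.01417

-1.014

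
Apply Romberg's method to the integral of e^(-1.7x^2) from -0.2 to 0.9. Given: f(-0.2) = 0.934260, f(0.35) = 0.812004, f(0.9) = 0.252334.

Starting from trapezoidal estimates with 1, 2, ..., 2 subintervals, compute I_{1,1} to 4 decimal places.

0.8130

I_{0,0} (trapezoid, 1 panel, h=1.1000): 0.652627
I_{1,0} (trapezoid, 2 panels, h=0.5500): 0.772916
I_{1,1} = 0.772916 + (0.772916 − 0.652627)/3 = 0.813012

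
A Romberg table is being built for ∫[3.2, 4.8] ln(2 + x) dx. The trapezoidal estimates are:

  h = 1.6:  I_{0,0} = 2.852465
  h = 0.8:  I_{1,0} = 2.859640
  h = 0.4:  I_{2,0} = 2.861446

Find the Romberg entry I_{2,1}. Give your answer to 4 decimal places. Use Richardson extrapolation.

I_{2,1} = 2.861446 + (2.861446 − 2.859640)/3 = 2.862048

2.8620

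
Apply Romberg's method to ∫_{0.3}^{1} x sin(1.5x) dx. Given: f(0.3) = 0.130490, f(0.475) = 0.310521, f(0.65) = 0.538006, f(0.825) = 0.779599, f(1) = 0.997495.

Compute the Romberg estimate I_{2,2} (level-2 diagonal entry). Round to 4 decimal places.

I_{0,0} (trapezoid, 1 panel, h=0.7000): 0.394795
I_{1,0} (trapezoid, 2 panels, h=0.3500): 0.385699
I_{2,0} (trapezoid, 4 panels, h=0.1750): 0.383621
I_{1,1} = 0.385699 + (0.385699 − 0.394795)/3 = 0.382667
I_{2,1} = 0.383621 + (0.383621 − 0.385699)/3 = 0.382928
I_{2,2} = 0.382928 + (0.382928 − 0.382667)/15 = 0.382945

0.3829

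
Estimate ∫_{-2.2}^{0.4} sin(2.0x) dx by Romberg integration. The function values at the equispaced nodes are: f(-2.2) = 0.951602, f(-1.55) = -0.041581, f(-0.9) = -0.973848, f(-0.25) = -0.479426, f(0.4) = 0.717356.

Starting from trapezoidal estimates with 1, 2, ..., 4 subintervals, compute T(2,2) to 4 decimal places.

-0.4817

T(0,0) (trapezoid, 1 panel, h=2.6000): 2.169645
T(1,0) (trapezoid, 2 panels, h=1.3000): -0.181180
T(2,0) (trapezoid, 4 panels, h=0.6500): -0.429244
T(1,1) = -0.181180 + (-0.181180 − 2.169645)/3 = -0.964788
T(2,1) = -0.429244 + (-0.429244 − (-0.181180))/3 = -0.511932
T(2,2) = -0.511932 + (-0.511932 − (-0.964788))/15 = -0.481742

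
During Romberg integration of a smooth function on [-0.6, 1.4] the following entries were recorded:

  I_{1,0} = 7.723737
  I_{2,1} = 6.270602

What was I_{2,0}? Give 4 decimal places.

From I_{2,1} = (4·I_{2,0} − I_{1,0})/3, solve for I_{2,0}:
4·I_{2,0} = 3·6.270602 + 7.723737 = 26.535543
I_{2,0} = 6.633886

6.6339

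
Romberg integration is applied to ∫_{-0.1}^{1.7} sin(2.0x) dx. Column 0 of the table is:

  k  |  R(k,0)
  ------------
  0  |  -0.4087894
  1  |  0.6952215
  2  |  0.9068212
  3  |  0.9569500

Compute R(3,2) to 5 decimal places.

0.97341

Richardson extrapolation on the trapezoidal column (denominator 4−1=3):
R(2,1) = 0.9068212 + (0.9068212 − 0.6952215)/3 = 0.9773544
R(3,1) = (4·0.9569500 − 0.9068212) / 3 = 0.9736596
R(3,2) = (16·0.9736596 − 0.9773544) / 15 = 0.9734133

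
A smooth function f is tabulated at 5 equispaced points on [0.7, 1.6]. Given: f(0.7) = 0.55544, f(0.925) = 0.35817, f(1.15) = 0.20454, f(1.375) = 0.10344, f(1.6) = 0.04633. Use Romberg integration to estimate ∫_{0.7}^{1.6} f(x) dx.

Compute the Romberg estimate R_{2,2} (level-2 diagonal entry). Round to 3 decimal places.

R_{0,0} (trapezoid, 1 panel, h=0.9000): 0.27080
R_{1,0} (trapezoid, 2 panels, h=0.4500): 0.22744
R_{2,0} (trapezoid, 4 panels, h=0.2250): 0.21758
R_{1,1} = 0.22744 + (0.22744 − 0.27080)/3 = 0.21299
R_{2,1} = 0.21758 + (0.21758 − 0.22744)/3 = 0.21429
R_{2,2} = 0.21429 + (0.21429 − 0.21299)/15 = 0.21438

0.214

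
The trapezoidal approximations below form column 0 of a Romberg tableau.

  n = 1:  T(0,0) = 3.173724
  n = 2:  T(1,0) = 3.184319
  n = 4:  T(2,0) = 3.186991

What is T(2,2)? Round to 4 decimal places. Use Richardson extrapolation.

3.1879

Richardson extrapolation on the trapezoidal column (denominator 4−1=3):
T(1,1) = (4·3.184319 − 3.173724) / 3 = 3.187851
T(2,1) = 3.186991 + (3.186991 − 3.184319)/3 = 3.187882
T(2,2) = (16·3.187882 − 3.187851) / 15 = 3.187884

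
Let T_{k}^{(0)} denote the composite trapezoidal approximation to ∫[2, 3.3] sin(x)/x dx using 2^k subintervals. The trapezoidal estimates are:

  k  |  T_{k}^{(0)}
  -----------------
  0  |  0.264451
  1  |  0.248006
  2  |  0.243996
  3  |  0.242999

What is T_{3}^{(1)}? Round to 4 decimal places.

Richardson extrapolation on the trapezoidal column (denominator 4−1=3):
T_{3}^{(1)} = (4·0.242999 − 0.243996) / 3 = 0.242667
(Column j=1 coincides with Simpson's rule on the same nodes.)

0.2427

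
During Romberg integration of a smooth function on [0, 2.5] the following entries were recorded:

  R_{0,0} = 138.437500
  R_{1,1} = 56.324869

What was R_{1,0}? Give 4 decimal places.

From R_{1,1} = (4·R_{1,0} − R_{0,0})/3, solve for R_{1,0}:
4·R_{1,0} = 3·56.324869 + 138.437500 = 307.412107
R_{1,0} = 76.853027

76.8530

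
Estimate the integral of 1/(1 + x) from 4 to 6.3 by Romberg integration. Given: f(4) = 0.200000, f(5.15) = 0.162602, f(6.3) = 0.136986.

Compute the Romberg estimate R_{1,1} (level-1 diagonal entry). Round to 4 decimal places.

0.3785

R_{0,0} (trapezoid, 1 panel, h=2.3000): 0.387534
R_{1,0} (trapezoid, 2 panels, h=1.1500): 0.380759
R_{1,1} = 0.380759 + (0.380759 − 0.387534)/3 = 0.378501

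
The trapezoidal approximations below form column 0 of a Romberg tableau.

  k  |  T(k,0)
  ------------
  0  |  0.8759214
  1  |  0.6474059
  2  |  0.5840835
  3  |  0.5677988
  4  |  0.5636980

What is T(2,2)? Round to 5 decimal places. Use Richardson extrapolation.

0.56243

T(1,1) = 0.6474059 + (0.6474059 − 0.8759214)/3 = 0.5712341
T(2,1) = (4·0.5840835 − 0.6474059) / 3 = 0.5629760
T(2,2) = 0.5629760 + (0.5629760 − 0.5712341)/15 = 0.5624255
(Column j=1 coincides with Simpson's rule on the same nodes.)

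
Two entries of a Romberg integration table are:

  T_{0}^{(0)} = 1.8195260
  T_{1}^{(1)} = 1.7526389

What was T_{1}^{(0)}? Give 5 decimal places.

1.76936

From T_{1}^{(1)} = (4·T_{1}^{(0)} − T_{0}^{(0)})/3, solve for T_{1}^{(0)}:
4·T_{1}^{(0)} = 3·1.7526389 + 1.8195260 = 7.0774427
T_{1}^{(0)} = 1.7693607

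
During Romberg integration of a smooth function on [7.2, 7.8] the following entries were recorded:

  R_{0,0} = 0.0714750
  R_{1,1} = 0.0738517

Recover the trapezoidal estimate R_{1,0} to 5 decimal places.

0.07326

From R_{1,1} = (4·R_{1,0} − R_{0,0})/3, solve for R_{1,0}:
4·R_{1,0} = 3·0.0738517 + 0.0714750 = 0.2930301
R_{1,0} = 0.0732575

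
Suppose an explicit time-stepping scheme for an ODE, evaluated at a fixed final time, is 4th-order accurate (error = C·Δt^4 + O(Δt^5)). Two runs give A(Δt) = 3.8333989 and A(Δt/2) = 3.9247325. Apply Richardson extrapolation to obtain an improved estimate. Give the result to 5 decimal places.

3.93082

The leading error scales as Δt^4; refining by a factor of 2 reduces it by 2^4 = 16.
Extrapolated value = (16·A(Δt/2) − A(Δt)) / (16 − 1)
= (16·3.9247325 − 3.8333989) / 15
= 58.9623211 / 15 = 3.9308214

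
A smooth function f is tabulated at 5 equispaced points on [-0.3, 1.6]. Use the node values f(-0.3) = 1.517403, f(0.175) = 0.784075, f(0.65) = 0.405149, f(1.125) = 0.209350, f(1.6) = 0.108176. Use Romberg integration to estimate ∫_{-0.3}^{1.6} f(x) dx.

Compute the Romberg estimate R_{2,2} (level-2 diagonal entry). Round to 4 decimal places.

R_{0,0} (trapezoid, 1 panel, h=1.9000): 1.544300
R_{1,0} (trapezoid, 2 panels, h=0.9500): 1.157042
R_{2,0} (trapezoid, 4 panels, h=0.4750): 1.050398
R_{1,1} = 1.157042 + (1.157042 − 1.544300)/3 = 1.027956
R_{2,1} = 1.050398 + (1.050398 − 1.157042)/3 = 1.014850
R_{2,2} = 1.014850 + (1.014850 − 1.027956)/15 = 1.013976

1.0140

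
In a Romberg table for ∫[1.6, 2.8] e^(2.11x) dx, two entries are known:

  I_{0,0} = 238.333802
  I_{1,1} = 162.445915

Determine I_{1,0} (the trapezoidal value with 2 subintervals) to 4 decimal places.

181.4179

From I_{1,1} = (4·I_{1,0} − I_{0,0})/3, solve for I_{1,0}:
4·I_{1,0} = 3·162.445915 + 238.333802 = 725.671547
I_{1,0} = 181.417887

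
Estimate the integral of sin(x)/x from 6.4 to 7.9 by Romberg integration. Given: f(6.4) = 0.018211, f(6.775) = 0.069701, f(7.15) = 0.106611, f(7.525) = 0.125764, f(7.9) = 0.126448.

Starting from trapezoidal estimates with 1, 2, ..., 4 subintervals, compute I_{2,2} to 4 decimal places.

I_{0,0} (trapezoid, 1 panel, h=1.5000): 0.108494
I_{1,0} (trapezoid, 2 panels, h=0.7500): 0.134205
I_{2,0} (trapezoid, 4 panels, h=0.3750): 0.140402
I_{1,1} = 0.134205 + (0.134205 − 0.108494)/3 = 0.142775
I_{2,1} = 0.140402 + (0.140402 − 0.134205)/3 = 0.142468
I_{2,2} = 0.142468 + (0.142468 − 0.142775)/15 = 0.142448

0.1424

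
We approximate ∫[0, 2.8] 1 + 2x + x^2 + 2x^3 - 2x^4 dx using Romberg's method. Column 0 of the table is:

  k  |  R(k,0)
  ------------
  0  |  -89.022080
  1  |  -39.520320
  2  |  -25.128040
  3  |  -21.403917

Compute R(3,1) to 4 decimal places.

Richardson extrapolation on the trapezoidal column (denominator 4−1=3):
R(3,1) = -21.403917 + (-21.403917 − (-25.128040))/3 = -20.162543

-20.1625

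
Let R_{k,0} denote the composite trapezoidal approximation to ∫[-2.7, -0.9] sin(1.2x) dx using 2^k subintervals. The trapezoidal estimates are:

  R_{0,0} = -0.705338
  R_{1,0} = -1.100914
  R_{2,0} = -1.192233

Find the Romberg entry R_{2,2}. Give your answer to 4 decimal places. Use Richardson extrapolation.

R_{1,1} = (4·(-1.100914) − (-0.705338)) / 3 = -1.232773
R_{2,1} = (4·(-1.192233) − (-1.100914)) / 3 = -1.222673
R_{2,2} = -1.222673 + (-1.222673 − (-1.232773))/15 = -1.222000
(Column j=1 coincides with Simpson's rule on the same nodes.)

-1.2220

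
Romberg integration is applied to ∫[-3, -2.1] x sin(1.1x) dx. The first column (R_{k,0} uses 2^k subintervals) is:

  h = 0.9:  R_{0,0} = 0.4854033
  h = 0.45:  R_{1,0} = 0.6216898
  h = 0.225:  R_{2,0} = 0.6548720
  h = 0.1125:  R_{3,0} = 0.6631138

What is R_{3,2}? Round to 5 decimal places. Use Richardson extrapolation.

0.66586

Richardson extrapolation on the trapezoidal column (denominator 4−1=3):
R_{2,1} = (4·0.6548720 − 0.6216898) / 3 = 0.6659327
R_{3,1} = (4·0.6631138 − 0.6548720) / 3 = 0.6658611
R_{3,2} = (16·0.6658611 − 0.6659327) / 15 = 0.6658563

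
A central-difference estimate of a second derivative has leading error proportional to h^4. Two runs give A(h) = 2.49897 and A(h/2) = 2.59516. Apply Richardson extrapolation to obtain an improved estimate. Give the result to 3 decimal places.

Extrapolated value = (16·A(h/2) − A(h)) / (16 − 1)
= (16·2.59516 − 2.49897) / 15
= 39.02359 / 15 = 2.60157

2.602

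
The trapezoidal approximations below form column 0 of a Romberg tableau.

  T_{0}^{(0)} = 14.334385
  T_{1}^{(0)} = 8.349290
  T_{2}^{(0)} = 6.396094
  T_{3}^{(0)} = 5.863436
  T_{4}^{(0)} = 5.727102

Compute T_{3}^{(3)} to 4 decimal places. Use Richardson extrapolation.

Richardson extrapolation on the trapezoidal column (denominator 4−1=3):
T_{1}^{(1)} = (4·8.349290 − 14.334385) / 3 = 6.354258
T_{2}^{(1)} = 6.396094 + (6.396094 − 8.349290)/3 = 5.745029
T_{3}^{(1)} = 5.863436 + (5.863436 − 6.396094)/3 = 5.685883
T_{2}^{(2)} = (16·5.745029 − 6.354258) / 15 = 5.704414
T_{3}^{(2)} = (16·5.685883 − 5.745029) / 15 = 5.681940
T_{3}^{(3)} = 5.681940 + (5.681940 − 5.704414)/63 = 5.681583

5.6816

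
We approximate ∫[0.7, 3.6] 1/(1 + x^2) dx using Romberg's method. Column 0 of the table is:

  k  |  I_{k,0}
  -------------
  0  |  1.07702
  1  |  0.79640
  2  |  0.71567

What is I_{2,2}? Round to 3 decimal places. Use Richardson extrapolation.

0.688

I_{1,1} = (4·0.79640 − 1.07702) / 3 = 0.70286
I_{2,1} = 0.71567 + (0.71567 − 0.79640)/3 = 0.68876
I_{2,2} = (16·0.68876 − 0.70286) / 15 = 0.68782
(Column j=1 coincides with Simpson's rule on the same nodes.)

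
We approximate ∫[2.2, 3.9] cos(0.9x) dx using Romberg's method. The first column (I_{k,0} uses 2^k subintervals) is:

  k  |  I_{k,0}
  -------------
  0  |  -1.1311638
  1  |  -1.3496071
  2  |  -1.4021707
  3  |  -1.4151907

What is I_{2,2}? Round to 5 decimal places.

I_{1,1} = -1.3496071 + (-1.3496071 − (-1.1311638))/3 = -1.4224215
I_{2,1} = (4·(-1.4021707) − (-1.3496071)) / 3 = -1.4196919
I_{2,2} = (16·(-1.4196919) − (-1.4224215)) / 15 = -1.4195099
(Column j=1 coincides with Simpson's rule on the same nodes.)

-1.41951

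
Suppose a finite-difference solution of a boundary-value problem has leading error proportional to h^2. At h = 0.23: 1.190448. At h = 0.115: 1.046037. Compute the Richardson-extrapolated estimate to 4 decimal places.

0.9979

The leading error scales as h^2; refining by a factor of 2 reduces it by 2^2 = 4.
Extrapolated value = (4·A(h/2) − A(h)) / (4 − 1)
= (4·1.046037 − 1.190448) / 3
= 2.993700 / 3 = 0.997900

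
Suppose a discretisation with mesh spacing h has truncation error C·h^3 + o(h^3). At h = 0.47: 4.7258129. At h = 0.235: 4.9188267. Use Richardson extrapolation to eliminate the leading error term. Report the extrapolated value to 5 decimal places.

4.94640

Extrapolated value = (8·A(h/2) − A(h)) / (8 − 1)
= (8·4.9188267 − 4.7258129) / 7
= 34.6248007 / 7 = 4.9464001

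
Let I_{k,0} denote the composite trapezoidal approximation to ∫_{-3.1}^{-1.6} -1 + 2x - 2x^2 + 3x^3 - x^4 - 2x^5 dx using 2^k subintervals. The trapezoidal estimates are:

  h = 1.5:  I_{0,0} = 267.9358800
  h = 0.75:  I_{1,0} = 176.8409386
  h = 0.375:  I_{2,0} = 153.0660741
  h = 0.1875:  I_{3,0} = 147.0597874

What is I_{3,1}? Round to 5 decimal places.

145.05769

I_{3,1} = 147.0597874 + (147.0597874 − 153.0660741)/3 = 145.0576918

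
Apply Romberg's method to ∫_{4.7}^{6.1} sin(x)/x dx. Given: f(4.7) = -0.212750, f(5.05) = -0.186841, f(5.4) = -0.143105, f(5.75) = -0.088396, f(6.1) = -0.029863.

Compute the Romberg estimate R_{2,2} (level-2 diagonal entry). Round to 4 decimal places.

-0.1901

R_{0,0} (trapezoid, 1 panel, h=1.4000): -0.169829
R_{1,0} (trapezoid, 2 panels, h=0.7000): -0.185088
R_{2,0} (trapezoid, 4 panels, h=0.3500): -0.188877
R_{1,1} = -0.185088 + (-0.185088 − (-0.169829))/3 = -0.190174
R_{2,1} = -0.188877 + (-0.188877 − (-0.185088))/3 = -0.190140
R_{2,2} = -0.190140 + (-0.190140 − (-0.190174))/15 = -0.190138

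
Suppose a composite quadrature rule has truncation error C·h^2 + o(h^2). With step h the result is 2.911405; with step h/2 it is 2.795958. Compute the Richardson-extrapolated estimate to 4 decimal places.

Extrapolated value = (4·A(h/2) − A(h)) / (4 − 1)
= (4·2.795958 − 2.911405) / 3
= 8.272427 / 3 = 2.757476

2.7575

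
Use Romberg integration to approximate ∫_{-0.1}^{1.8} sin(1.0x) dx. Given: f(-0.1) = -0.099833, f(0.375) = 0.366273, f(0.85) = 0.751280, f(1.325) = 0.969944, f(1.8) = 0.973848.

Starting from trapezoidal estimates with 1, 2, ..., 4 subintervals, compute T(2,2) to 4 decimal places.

T(0,0) (trapezoid, 1 panel, h=1.9000): 0.830314
T(1,0) (trapezoid, 2 panels, h=0.9500): 1.128873
T(2,0) (trapezoid, 4 panels, h=0.4750): 1.199140
T(1,1) = 1.128873 + (1.128873 − 0.830314)/3 = 1.228393
T(2,1) = 1.199140 + (1.199140 − 1.128873)/3 = 1.222562
T(2,2) = 1.222562 + (1.222562 − 1.228393)/15 = 1.222173

1.2222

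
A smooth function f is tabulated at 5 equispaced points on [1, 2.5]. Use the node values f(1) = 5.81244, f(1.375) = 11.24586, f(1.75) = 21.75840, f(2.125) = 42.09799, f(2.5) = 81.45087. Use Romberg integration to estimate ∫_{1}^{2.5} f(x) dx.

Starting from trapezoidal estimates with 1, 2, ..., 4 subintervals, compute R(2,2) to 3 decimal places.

42.982

R(0,0) (trapezoid, 1 panel, h=1.5000): 65.44748
R(1,0) (trapezoid, 2 panels, h=0.7500): 49.04254
R(2,0) (trapezoid, 4 panels, h=0.3750): 44.52521
R(1,1) = 49.04254 + (49.04254 − 65.44748)/3 = 43.57423
R(2,1) = 44.52521 + (44.52521 − 49.04254)/3 = 43.01943
R(2,2) = 43.01943 + (43.01943 − 43.57423)/15 = 42.98244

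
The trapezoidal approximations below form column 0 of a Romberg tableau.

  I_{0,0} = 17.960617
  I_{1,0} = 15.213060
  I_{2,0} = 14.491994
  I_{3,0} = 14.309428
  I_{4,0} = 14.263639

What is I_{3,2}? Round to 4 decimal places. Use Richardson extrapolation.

14.2484

Richardson extrapolation on the trapezoidal column (denominator 4−1=3):
I_{2,1} = (4·14.491994 − 15.213060) / 3 = 14.251639
I_{3,1} = 14.309428 + (14.309428 − 14.491994)/3 = 14.248573
I_{3,2} = 14.248573 + (14.248573 − 14.251639)/15 = 14.248369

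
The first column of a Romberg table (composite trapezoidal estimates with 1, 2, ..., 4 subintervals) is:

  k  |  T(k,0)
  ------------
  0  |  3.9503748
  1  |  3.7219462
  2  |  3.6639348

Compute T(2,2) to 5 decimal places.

Richardson extrapolation on the trapezoidal column (denominator 4−1=3):
T(1,1) = 3.7219462 + (3.7219462 − 3.9503748)/3 = 3.6458033
T(2,1) = (4·3.6639348 − 3.7219462) / 3 = 3.6445977
T(2,2) = (16·3.6445977 − 3.6458033) / 15 = 3.6445173

3.64452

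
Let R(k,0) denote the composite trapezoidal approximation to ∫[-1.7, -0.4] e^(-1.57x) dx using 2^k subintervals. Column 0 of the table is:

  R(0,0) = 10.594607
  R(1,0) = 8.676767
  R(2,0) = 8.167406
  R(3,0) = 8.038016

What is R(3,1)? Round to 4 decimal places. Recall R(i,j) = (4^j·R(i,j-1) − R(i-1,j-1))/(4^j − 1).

7.9949

R(3,1) = (4·8.038016 − 8.167406) / 3 = 7.994886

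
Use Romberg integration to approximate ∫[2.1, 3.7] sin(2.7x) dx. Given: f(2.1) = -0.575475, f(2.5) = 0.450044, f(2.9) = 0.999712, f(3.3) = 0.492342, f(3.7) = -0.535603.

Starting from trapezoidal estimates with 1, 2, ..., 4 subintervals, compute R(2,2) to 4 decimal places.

R(0,0) (trapezoid, 1 panel, h=1.6000): -0.888862
R(1,0) (trapezoid, 2 panels, h=0.8000): 0.355338
R(2,0) (trapezoid, 4 panels, h=0.4000): 0.554624
R(1,1) = 0.355338 + (0.355338 − (-0.888862))/3 = 0.770071
R(2,1) = 0.554624 + (0.554624 − 0.355338)/3 = 0.621053
R(2,2) = 0.621053 + (0.621053 − 0.770071)/15 = 0.611118

0.6111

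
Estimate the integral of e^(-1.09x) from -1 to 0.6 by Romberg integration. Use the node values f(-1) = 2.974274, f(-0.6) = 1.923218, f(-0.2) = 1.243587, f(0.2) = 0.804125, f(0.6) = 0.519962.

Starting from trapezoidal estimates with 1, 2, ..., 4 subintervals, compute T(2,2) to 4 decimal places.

T(0,0) (trapezoid, 1 panel, h=1.6000): 2.795389
T(1,0) (trapezoid, 2 panels, h=0.8000): 2.392564
T(2,0) (trapezoid, 4 panels, h=0.4000): 2.287219
T(1,1) = 2.392564 + (2.392564 − 2.795389)/3 = 2.258289
T(2,1) = 2.287219 + (2.287219 − 2.392564)/3 = 2.252104
T(2,2) = 2.252104 + (2.252104 − 2.258289)/15 = 2.251692

2.2517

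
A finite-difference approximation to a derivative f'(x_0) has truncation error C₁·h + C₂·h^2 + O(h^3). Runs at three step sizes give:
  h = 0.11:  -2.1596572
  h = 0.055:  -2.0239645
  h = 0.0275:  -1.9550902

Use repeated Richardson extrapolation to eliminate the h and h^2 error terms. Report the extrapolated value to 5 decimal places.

First eliminate the h term (factor 2^1 = 2):
  B₁ = (2·(-2.0239645) − (-2.1596572))/1 = -1.8882718
  B₂ = (2·(-1.9550902) − (-2.0239645))/1 = -1.8862159
Then eliminate the h^2 term (factor 2^2 = 4):
  (4·(-1.8862159) − (-1.8882718))/3 = -1.8855306

-1.88553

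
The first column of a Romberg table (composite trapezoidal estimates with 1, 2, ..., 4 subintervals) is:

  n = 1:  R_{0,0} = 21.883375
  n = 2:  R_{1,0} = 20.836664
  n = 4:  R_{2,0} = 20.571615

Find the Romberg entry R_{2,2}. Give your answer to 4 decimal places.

20.4830

Richardson extrapolation on the trapezoidal column (denominator 4−1=3):
R_{1,1} = 20.836664 + (20.836664 − 21.883375)/3 = 20.487760
R_{2,1} = (4·20.571615 − 20.836664) / 3 = 20.483265
R_{2,2} = 20.483265 + (20.483265 − 20.487760)/15 = 20.482965
(Column j=1 coincides with Simpson's rule on the same nodes.)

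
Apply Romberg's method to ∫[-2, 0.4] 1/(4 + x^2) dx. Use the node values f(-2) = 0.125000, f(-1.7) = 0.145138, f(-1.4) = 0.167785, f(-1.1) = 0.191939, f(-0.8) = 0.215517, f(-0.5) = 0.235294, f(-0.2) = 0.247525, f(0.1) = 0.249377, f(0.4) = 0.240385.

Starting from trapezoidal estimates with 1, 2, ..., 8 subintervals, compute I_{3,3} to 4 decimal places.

I_{0,0} (trapezoid, 1 panel, h=2.4000): 0.438462
I_{1,0} (trapezoid, 2 panels, h=1.2000): 0.477851
I_{2,0} (trapezoid, 4 panels, h=0.6000): 0.488112
I_{3,0} (trapezoid, 8 panels, h=0.3000): 0.490580
I_{1,1} = 0.477851 + (0.477851 − 0.438462)/3 = 0.490981
I_{2,1} = 0.488112 + (0.488112 − 0.477851)/3 = 0.491532
I_{3,1} = 0.490580 + (0.490580 − 0.488112)/3 = 0.491403
I_{2,2} = 0.491532 + (0.491532 − 0.490981)/15 = 0.491569
I_{3,2} = 0.491403 + (0.491403 − 0.491532)/15 = 0.491394
I_{3,3} = 0.491394 + (0.491394 − 0.491569)/63 = 0.491391

0.4914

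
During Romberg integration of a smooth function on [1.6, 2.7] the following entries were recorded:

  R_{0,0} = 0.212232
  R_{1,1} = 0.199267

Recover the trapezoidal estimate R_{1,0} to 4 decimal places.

0.2025

From R_{1,1} = (4·R_{1,0} − R_{0,0})/3, solve for R_{1,0}:
4·R_{1,0} = 3·0.199267 + 0.212232 = 0.810033
R_{1,0} = 0.202508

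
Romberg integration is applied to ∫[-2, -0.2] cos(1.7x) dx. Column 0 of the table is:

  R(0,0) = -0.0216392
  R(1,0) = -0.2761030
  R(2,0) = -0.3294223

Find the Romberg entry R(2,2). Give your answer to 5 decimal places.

-0.34628

Richardson extrapolation on the trapezoidal column (denominator 4−1=3):
R(1,1) = -0.2761030 + (-0.2761030 − (-0.0216392))/3 = -0.3609243
R(2,1) = (4·(-0.3294223) − (-0.2761030)) / 3 = -0.3471954
R(2,2) = (16·(-0.3471954) − (-0.3609243)) / 15 = -0.3462801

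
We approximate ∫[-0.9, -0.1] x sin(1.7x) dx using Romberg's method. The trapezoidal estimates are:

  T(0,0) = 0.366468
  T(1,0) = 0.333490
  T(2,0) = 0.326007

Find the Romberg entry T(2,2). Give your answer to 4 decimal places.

T(1,1) = (4·0.333490 − 0.366468) / 3 = 0.322497
T(2,1) = (4·0.326007 − 0.333490) / 3 = 0.323513
T(2,2) = (16·0.323513 − 0.322497) / 15 = 0.323581

0.3236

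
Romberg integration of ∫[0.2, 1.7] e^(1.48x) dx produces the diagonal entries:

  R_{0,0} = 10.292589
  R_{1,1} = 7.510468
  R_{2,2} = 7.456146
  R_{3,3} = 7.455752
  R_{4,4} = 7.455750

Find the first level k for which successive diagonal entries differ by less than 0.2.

|R_{1,1} − R_{0,0}| = 2.782121 ≥ 0.2
|R_{2,2} − R_{1,1}| = 0.054322 < 0.2

k = 2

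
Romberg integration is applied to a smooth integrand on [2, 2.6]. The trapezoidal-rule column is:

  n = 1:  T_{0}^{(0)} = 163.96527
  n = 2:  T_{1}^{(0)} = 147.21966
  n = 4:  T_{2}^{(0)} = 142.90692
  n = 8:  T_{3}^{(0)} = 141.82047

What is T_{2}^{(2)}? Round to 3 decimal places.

141.458

T_{1}^{(1)} = (4·147.21966 − 163.96527) / 3 = 141.63779
T_{2}^{(1)} = (4·142.90692 − 147.21966) / 3 = 141.46934
T_{2}^{(2)} = 141.46934 + (141.46934 − 141.63779)/15 = 141.45811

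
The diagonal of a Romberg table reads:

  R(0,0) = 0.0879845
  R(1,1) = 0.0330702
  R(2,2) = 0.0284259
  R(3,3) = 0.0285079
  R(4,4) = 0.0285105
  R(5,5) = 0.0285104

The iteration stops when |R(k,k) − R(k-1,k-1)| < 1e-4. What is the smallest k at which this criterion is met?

|R(1,1) − R(0,0)| = 0.0549143 ≥ 1e-4
|R(2,2) − R(1,1)| = 0.0046443 ≥ 1e-4
|R(3,3) − R(2,2)| = 0.0000820 < 1e-4

k = 3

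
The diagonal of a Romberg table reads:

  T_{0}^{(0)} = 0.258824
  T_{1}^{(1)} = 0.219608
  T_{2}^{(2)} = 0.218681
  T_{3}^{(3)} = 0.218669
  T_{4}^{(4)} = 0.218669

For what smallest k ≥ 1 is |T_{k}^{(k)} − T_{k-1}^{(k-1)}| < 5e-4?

k = 3

|T_{1}^{(1)} − T_{0}^{(0)}| = 0.039216 ≥ 5e-4
|T_{2}^{(2)} − T_{1}^{(1)}| = 0.000927 ≥ 5e-4
|T_{3}^{(3)} − T_{2}^{(2)}| = 0.000012 < 5e-4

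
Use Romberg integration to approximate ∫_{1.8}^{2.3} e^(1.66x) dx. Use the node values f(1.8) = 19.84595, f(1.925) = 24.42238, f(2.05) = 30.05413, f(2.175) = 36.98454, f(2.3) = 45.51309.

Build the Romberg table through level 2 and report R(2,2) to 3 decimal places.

R(0,0) (trapezoid, 1 panel, h=0.5000): 16.33976
R(1,0) (trapezoid, 2 panels, h=0.2500): 15.68341
R(2,0) (trapezoid, 4 panels, h=0.1250): 15.51757
R(1,1) = 15.68341 + (15.68341 − 16.33976)/3 = 15.46463
R(2,1) = 15.51757 + (15.51757 − 15.68341)/3 = 15.46229
R(2,2) = 15.46229 + (15.46229 − 15.46463)/15 = 15.46213

15.462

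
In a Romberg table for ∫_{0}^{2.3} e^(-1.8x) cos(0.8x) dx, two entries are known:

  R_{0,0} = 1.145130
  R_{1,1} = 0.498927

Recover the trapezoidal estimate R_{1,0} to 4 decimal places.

0.6605

From R_{1,1} = (4·R_{1,0} − R_{0,0})/3, solve for R_{1,0}:
4·R_{1,0} = 3·0.498927 + 1.145130 = 2.641911
R_{1,0} = 0.660478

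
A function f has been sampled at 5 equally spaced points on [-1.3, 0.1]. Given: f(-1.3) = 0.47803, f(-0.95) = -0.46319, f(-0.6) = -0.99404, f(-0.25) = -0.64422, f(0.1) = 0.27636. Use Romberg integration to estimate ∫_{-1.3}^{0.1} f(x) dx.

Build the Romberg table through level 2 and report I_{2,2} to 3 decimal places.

I_{0,0} (trapezoid, 1 panel, h=1.4000): 0.52807
I_{1,0} (trapezoid, 2 panels, h=0.7000): -0.43179
I_{2,0} (trapezoid, 4 panels, h=0.3500): -0.60349
I_{1,1} = -0.43179 + (-0.43179 − 0.52807)/3 = -0.75174
I_{2,1} = -0.60349 + (-0.60349 − (-0.43179))/3 = -0.66072
I_{2,2} = -0.66072 + (-0.66072 − (-0.75174))/15 = -0.65465

-0.655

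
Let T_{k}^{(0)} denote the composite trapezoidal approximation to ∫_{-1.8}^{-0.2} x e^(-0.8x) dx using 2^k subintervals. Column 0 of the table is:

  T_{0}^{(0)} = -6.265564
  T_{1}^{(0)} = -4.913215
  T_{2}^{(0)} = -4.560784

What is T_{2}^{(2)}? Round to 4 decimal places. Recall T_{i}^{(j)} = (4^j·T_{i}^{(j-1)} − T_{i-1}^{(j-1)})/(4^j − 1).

Richardson extrapolation on the trapezoidal column (denominator 4−1=3):
T_{1}^{(1)} = (4·(-4.913215) − (-6.265564)) / 3 = -4.462432
T_{2}^{(1)} = (4·(-4.560784) − (-4.913215)) / 3 = -4.443307
T_{2}^{(2)} = -4.443307 + (-4.443307 − (-4.462432))/15 = -4.442032

-4.4420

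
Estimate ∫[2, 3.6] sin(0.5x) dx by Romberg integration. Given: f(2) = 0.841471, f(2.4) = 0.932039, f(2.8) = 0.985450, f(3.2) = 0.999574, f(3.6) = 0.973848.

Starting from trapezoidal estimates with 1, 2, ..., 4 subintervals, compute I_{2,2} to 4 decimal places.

1.5350

I_{0,0} (trapezoid, 1 panel, h=1.6000): 1.452255
I_{1,0} (trapezoid, 2 panels, h=0.8000): 1.514488
I_{2,0} (trapezoid, 4 panels, h=0.4000): 1.529889
I_{1,1} = 1.514488 + (1.514488 − 1.452255)/3 = 1.535232
I_{2,1} = 1.529889 + (1.529889 − 1.514488)/3 = 1.535023
I_{2,2} = 1.535023 + (1.535023 − 1.535232)/15 = 1.535009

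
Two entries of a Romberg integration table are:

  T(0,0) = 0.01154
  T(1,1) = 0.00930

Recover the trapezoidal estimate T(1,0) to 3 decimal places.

From T(1,1) = (4·T(1,0) − T(0,0))/3, solve for T(1,0):
4·T(1,0) = 3·0.00930 + 0.01154 = 0.03944
T(1,0) = 0.00986

0.010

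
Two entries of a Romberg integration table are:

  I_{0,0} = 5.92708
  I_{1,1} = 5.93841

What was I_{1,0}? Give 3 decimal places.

5.936

From I_{1,1} = (4·I_{1,0} − I_{0,0})/3, solve for I_{1,0}:
4·I_{1,0} = 3·5.93841 + 5.92708 = 23.74231
I_{1,0} = 5.93558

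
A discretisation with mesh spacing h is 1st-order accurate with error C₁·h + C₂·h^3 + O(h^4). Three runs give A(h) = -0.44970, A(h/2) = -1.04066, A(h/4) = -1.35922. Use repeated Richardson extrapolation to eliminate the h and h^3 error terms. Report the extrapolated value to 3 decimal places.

First eliminate the h term (factor 2^1 = 2):
  B₁ = (2·(-1.04066) − (-0.44970))/1 = -1.63162
  B₂ = (2·(-1.35922) − (-1.04066))/1 = -1.67778
Then eliminate the h^3 term (factor 2^3 = 8):
  (8·(-1.67778) − (-1.63162))/7 = -1.68437

-1.684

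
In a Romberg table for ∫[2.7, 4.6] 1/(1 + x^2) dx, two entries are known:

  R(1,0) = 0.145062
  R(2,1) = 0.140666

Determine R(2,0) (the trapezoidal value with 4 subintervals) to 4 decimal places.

0.1418

From R(2,1) = (4·R(2,0) − R(1,0))/3, solve for R(2,0):
4·R(2,0) = 3·0.140666 + 0.145062 = 0.567060
R(2,0) = 0.141765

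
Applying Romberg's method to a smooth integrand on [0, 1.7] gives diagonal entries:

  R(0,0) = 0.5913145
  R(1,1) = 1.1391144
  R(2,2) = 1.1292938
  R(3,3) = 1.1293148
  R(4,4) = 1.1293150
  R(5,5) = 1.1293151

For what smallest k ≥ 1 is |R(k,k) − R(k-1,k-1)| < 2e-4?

k = 3

|R(1,1) − R(0,0)| = 0.5477999 ≥ 2e-4
|R(2,2) − R(1,1)| = 0.0098206 ≥ 2e-4
|R(3,3) − R(2,2)| = 0.0000210 < 2e-4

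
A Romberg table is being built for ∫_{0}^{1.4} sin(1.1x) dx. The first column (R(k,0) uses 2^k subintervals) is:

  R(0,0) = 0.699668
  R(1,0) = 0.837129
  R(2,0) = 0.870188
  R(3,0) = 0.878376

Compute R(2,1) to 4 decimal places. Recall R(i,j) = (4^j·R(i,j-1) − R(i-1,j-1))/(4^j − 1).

0.8812

Richardson extrapolation on the trapezoidal column (denominator 4−1=3):
R(2,1) = (4·0.870188 − 0.837129) / 3 = 0.881208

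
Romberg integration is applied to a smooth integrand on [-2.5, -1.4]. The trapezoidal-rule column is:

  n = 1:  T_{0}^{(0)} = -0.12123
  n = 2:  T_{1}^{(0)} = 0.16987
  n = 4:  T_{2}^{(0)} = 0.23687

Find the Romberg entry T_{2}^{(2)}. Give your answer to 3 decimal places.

0.259

T_{1}^{(1)} = 0.16987 + (0.16987 − (-0.12123))/3 = 0.26690
T_{2}^{(1)} = 0.23687 + (0.23687 − 0.16987)/3 = 0.25920
T_{2}^{(2)} = (16·0.25920 − 0.26690) / 15 = 0.25869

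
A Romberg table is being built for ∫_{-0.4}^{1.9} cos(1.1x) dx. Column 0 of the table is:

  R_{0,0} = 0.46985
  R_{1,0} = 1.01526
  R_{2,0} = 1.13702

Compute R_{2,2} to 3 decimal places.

R_{1,1} = (4·1.01526 − 0.46985) / 3 = 1.19706
R_{2,1} = (4·1.13702 − 1.01526) / 3 = 1.17761
R_{2,2} = 1.17761 + (1.17761 − 1.19706)/15 = 1.17631

1.176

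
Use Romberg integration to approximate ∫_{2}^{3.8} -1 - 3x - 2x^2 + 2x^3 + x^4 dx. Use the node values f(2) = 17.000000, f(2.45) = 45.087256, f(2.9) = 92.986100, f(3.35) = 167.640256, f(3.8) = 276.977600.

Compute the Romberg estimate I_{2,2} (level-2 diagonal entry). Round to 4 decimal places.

I_{0,0} (trapezoid, 1 panel, h=1.8000): 264.579840
I_{1,0} (trapezoid, 2 panels, h=0.9000): 215.977410
I_{2,0} (trapezoid, 4 panels, h=0.4500): 203.716085
I_{1,1} = 215.977410 + (215.977410 − 264.579840)/3 = 199.776600
I_{2,1} = 203.716085 + (203.716085 − 215.977410)/3 = 199.628977
I_{2,2} = 199.628977 + (199.628977 − 199.776600)/15 = 199.619135

199.6191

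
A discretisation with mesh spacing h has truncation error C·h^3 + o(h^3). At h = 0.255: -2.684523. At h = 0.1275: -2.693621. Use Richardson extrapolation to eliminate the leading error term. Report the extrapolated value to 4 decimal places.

The leading error scales as h^3; refining by a factor of 2 reduces it by 2^3 = 8.
Extrapolated value = (8·A(h/2) − A(h)) / (8 − 1)
= (8·(-2.693621) − (-2.684523)) / 7
= -18.864445 / 7 = -2.694921

-2.6949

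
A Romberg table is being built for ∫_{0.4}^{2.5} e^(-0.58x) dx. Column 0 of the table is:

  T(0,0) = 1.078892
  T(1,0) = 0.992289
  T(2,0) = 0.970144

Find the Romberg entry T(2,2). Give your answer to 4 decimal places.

0.9627

T(1,1) = 0.992289 + (0.992289 − 1.078892)/3 = 0.963421
T(2,1) = (4·0.970144 − 0.992289) / 3 = 0.962762
T(2,2) = 0.962762 + (0.962762 − 0.963421)/15 = 0.962718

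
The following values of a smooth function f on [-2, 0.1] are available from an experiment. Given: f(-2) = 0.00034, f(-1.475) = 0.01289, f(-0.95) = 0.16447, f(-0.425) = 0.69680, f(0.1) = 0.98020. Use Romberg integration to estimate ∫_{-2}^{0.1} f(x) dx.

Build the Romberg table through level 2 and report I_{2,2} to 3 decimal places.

0.736

I_{0,0} (trapezoid, 1 panel, h=2.1000): 1.02957
I_{1,0} (trapezoid, 2 panels, h=1.0500): 0.68748
I_{2,0} (trapezoid, 4 panels, h=0.5250): 0.71633
I_{1,1} = 0.68748 + (0.68748 − 1.02957)/3 = 0.57345
I_{2,1} = 0.71633 + (0.71633 − 0.68748)/3 = 0.72595
I_{2,2} = 0.72595 + (0.72595 − 0.57345)/15 = 0.73612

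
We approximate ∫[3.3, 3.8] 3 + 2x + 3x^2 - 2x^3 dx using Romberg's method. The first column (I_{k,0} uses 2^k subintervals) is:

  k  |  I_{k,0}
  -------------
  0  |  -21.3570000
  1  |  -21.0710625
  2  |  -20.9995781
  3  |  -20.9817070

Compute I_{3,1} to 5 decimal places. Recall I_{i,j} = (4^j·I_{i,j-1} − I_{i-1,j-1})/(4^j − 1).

Richardson extrapolation on the trapezoidal column (denominator 4−1=3):
I_{3,1} = -20.9817070 + (-20.9817070 − (-20.9995781))/3 = -20.9757500
(Column j=1 coincides with Simpson's rule on the same nodes.)

-20.97575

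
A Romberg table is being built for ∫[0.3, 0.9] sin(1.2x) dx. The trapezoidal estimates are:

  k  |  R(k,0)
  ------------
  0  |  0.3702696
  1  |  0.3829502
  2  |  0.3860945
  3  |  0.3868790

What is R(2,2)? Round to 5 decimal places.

0.38714

R(1,1) = 0.3829502 + (0.3829502 − 0.3702696)/3 = 0.3871771
R(2,1) = 0.3860945 + (0.3860945 − 0.3829502)/3 = 0.3871426
R(2,2) = 0.3871426 + (0.3871426 − 0.3871771)/15 = 0.3871403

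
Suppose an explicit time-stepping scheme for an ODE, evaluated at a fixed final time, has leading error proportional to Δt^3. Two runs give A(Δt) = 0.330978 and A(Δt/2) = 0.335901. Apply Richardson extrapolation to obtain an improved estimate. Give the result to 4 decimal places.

0.3366

The leading error scales as Δt^3; refining by a factor of 2 reduces it by 2^3 = 8.
Extrapolated value = (8·A(Δt/2) − A(Δt)) / (8 − 1)
= (8·0.335901 − 0.330978) / 7
= 2.356230 / 7 = 0.336604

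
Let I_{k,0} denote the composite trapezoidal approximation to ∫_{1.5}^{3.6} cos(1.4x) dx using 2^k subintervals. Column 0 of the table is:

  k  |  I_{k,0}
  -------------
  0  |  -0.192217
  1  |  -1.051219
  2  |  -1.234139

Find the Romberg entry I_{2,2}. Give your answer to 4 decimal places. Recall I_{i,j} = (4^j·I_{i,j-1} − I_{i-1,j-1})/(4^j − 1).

Richardson extrapolation on the trapezoidal column (denominator 4−1=3):
I_{1,1} = (4·(-1.051219) − (-0.192217)) / 3 = -1.337553
I_{2,1} = (4·(-1.234139) − (-1.051219)) / 3 = -1.295112
I_{2,2} = (16·(-1.295112) − (-1.337553)) / 15 = -1.292283

-1.2923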